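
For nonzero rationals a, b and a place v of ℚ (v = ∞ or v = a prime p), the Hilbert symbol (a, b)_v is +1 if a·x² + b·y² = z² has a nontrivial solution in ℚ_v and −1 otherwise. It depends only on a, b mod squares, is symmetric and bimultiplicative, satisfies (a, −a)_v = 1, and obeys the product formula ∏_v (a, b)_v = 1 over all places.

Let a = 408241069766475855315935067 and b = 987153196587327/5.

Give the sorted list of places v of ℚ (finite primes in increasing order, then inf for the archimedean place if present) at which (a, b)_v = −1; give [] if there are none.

[2, 5, 7, 19]

(a, b) ≡ (2387, 1964315) mod (ℚ^×)²; places V = {2, 3, 5, 7, 11, 19, 23, 29, 31, ∞}.
(a,b)_∞: sgn(2387)=+, sgn(1964315)=+, so +1.
(a,b)_23: α=2, u≡18; β=1, v≡1 (mod 23); (18|23)=+1, (1|23)=+1; sign (−1)^0·+1^1·+1^2 = +1.
(a,b)_31: α=5, u≡12; β=3, v≡1 (mod 31); (12|31)=-1, (1|31)=+1; sign (−1)^1·-1^3·+1^5 = +1.
(a,b)_7: α=7, u≡5; β=4, v≡6 (mod 7); (5|7)=-1, (6|7)=-1; sign (−1)^0·-1^4·-1^7 = -1.
(a,b)_5: α=0, u≡2; β=-1, v≡2 (mod 5); (2|5)=-1, (2|5)=-1; sign (−1)^0·-1^-1·-1^0 = -1.
(a,b)_11: α=3, u≡2; β=2, v≡3 (mod 11); (2|11)=-1, (3|11)=+1; sign (−1)^0·-1^2·+1^3 = +1.
(a,b)_19: α=2, u≡18; β=1, v≡6 (mod 19); (18|19)=-1, (6|19)=+1; sign (−1)^0·-1^1·+1^2 = -1.
(a,b)_2: α=0, β=0; u≡3, v≡3 (mod 8); ε(u)ε(v)=1·1, αω(v)=0·1, βω(u)=0·1; sum ≡ 1  ⇒  -1.
(a,b)_3: α=4, u≡2; β=2, v≡2 (mod 3); (2|3)=-1, (2|3)=-1; sign (−1)^0·-1^2·-1^4 = +1.
(a,b)_29: α=2, u≡13; β=1, v≡6 (mod 29); (13|29)=+1, (6|29)=+1; sign (−1)^0·+1^1·+1^2 = +1.
(2387, 1964315 / ℚ) ramifies at {2, 5, 7, 19}: a division algebra.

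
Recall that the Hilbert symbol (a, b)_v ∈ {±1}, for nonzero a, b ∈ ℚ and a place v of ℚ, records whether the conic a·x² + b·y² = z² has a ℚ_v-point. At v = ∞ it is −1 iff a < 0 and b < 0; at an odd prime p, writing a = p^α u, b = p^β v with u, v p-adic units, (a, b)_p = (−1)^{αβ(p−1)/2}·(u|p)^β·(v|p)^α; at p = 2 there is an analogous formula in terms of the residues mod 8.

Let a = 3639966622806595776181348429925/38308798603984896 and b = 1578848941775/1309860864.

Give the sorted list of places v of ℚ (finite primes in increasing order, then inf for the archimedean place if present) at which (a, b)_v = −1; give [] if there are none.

Mod squares: a ≡ 268947413, b ≡ 1271. Check v ∈ {∞, 2, 3, 5, 7, 13, 19, 29, 31, 37, 41, 43, 53}.
v=2: v_2(a)=-20, v_2(b)=-10; units ≡ 5, 7 (mod 8); ε·ε+αω+βω = 0·1+-20·0+-10·1 ≡ 0  ⇒  (a,b)_2 = +1.
v=53: a=53^4·(≡23), b=53^2·(≡38) mod 53; (23|53)=-1, (38|53)=+1; (−1)^{4·2·26}·(-1)^2·(+1)^4 = +1.
v=43: a=43^1·(≡8), b=43^0·(≡10) mod 43; (8|43)=-1, (10|43)=+1; (−1)^{1·0·21}·(-1)^0·(+1)^1 = +1.
v=13: a=13^-6·(≡6), b=13^-2·(≡10) mod 13; (6|13)=-1, (10|13)=+1; (−1)^{-6·-2·6}·(-1)^-2·(+1)^-6 = +1.
v=41: a=41^3·(≡25), b=41^1·(≡18) mod 41; (25|41)=+1, (18|41)=+1; (−1)^{3·1·20}·(+1)^1·(+1)^3 = +1.
v=37: a=37^1·(≡35), b=37^0·(≡2) mod 37; (35|37)=-1, (2|37)=-1; (−1)^{1·0·18}·(-1)^0·(-1)^1 = -1.
v=29: a=29^-2·(≡3), b=29^-2·(≡22) mod 29; (3|29)=-1, (22|29)=+1; (−1)^{-2·-2·14}·(-1)^-2·(+1)^-2 = +1.
v=31: a=31^3·(≡28), b=31^1·(≡5) mod 31; (28|31)=+1, (5|31)=+1; (−1)^{3·1·15}·(+1)^1·(+1)^3 = -1.
v=7: a=7^7·(≡3), b=7^2·(≡4) mod 7; (3|7)=-1, (4|7)=+1; (−1)^{7·2·3}·(-1)^2·(+1)^7 = +1.
v=19: a=19^3·(≡18), b=19^2·(≡6) mod 19; (18|19)=-1, (6|19)=+1; (−1)^{3·2·9}·(-1)^2·(+1)^3 = +1.
v=3: a=3^-2·(≡2), b=3^-2·(≡2) mod 3; (2|3)=-1, (2|3)=-1; (−1)^{-2·-2·1}·(-1)^-2·(-1)^-2 = +1.
v=∞: 268947413 > 0 and 1271 > 0  ⇒  (a,b)_∞ = +1.
v=5: a=5^2·(≡2), b=5^2·(≡4) mod 5; (2|5)=-1, (4|5)=+1; (−1)^{2·2·2}·(-1)^2·(+1)^2 = +1.
Ram(268947413, 1271) = {31, 37}; no ℚ_31-point on the conic.

[31, 37]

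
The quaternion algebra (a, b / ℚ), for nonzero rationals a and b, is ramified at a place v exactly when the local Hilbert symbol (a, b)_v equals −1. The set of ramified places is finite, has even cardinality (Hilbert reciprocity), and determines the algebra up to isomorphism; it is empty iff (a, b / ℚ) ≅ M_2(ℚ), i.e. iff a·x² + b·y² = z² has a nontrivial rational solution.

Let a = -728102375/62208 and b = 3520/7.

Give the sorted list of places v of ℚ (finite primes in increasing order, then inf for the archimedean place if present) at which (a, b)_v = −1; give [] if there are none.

Mod squares: a ≡ -1365, b ≡ 385. Check v ∈ {∞, 2, 3, 5, 7, 11, 13, 23}.
v=3: a=3^-5·(≡1), b=3^0·(≡1) mod 3; (1|3)=+1, (1|3)=+1; (−1)^{-5·0·1}·(+1)^0·(+1)^-5 = +1.
v=2: v_2(a)=-8, v_2(b)=6; units ≡ 3, 1 (mod 8); ε·ε+αω+βω = 1·0+-8·0+6·1 ≡ 0  ⇒  (a,b)_2 = +1.
v=7: a=7^1·(≡1), b=7^-1·(≡6) mod 7; (1|7)=+1, (6|7)=-1; (−1)^{1·-1·3}·(+1)^-1·(-1)^1 = +1.
v=23: a=23^2·(≡21), b=23^0·(≡10) mod 23; (21|23)=-1, (10|23)=-1; (−1)^{2·0·11}·(-1)^0·(-1)^2 = +1.
v=13: a=13^1·(≡4), b=13^0·(≡7) mod 13; (4|13)=+1, (7|13)=-1; (−1)^{1·0·6}·(+1)^0·(-1)^1 = -1.
v=11: a=11^2·(≡7), b=11^1·(≡8) mod 11; (7|11)=-1, (8|11)=-1; (−1)^{2·1·5}·(-1)^1·(-1)^2 = -1.
v=5: a=5^3·(≡2), b=5^1·(≡2) mod 5; (2|5)=-1, (2|5)=-1; (−1)^{3·1·2}·(-1)^1·(-1)^3 = +1.
v=∞: -1365 < 0 and 385 > 0  ⇒  (a,b)_∞ = +1.
(-1365, 385 / ℚ) ramifies at {11, 13}: a division algebra.

[11, 13]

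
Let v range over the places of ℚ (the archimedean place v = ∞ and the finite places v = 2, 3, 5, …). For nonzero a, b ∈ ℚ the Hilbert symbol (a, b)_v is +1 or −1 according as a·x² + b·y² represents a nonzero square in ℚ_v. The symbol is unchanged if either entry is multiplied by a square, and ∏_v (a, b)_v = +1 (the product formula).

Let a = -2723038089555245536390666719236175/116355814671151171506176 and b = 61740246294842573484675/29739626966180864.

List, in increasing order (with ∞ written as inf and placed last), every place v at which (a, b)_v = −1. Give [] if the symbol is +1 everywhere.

(a, b) ≡ (-13799247, 123) mod (ℚ^×)²; places V = {2, 3, 5, 7, 11, 19, 23, 29, 31, 37, 41, 43, 47, ∞}.
(a,b)_29: α=2, u≡2; β=2, v≡7 (mod 29); (2|29)=-1, (7|29)=+1; sign (−1)^0·-1^2·+1^2 = +1.
(a,b)_∞: sgn(-13799247)=−, sgn(123)=+, so +1.
(a,b)_2: α=-12, β=-10; u≡1, v≡3 (mod 8); ε(u)ε(v)=0·1, αω(v)=-12·1, βω(u)=-10·0; sum ≡ 0  ⇒  +1.
(a,b)_7: α=1, u≡3; β=0, v≡1 (mod 7); (3|7)=-1, (1|7)=+1; sign (−1)^0·-1^0·+1^1 = +1.
(a,b)_37: α=-2, u≡20; β=-2, v≡7 (mod 37); (20|37)=-1, (7|37)=+1; sign (−1)^0·-1^-2·+1^-2 = +1.
(a,b)_5: α=2, u≡3; β=2, v≡3 (mod 5); (3|5)=-1, (3|5)=-1; sign (−1)^0·-1^2·-1^2 = +1.
(a,b)_47: α=3, u≡32; β=2, v≡19 (mod 47); (32|47)=+1, (19|47)=-1; sign (−1)^0·+1^2·-1^3 = -1.
(a,b)_19: α=8, u≡4; β=6, v≡11 (mod 19); (4|19)=+1, (11|19)=+1; sign (−1)^0·+1^6·+1^8 = +1.
(a,b)_43: α=-4, u≡2; β=-2, v≡37 (mod 43); (2|43)=-1, (37|43)=-1; sign (−1)^0·-1^-2·-1^-4 = +1.
(a,b)_3: α=7, u≡1; β=5, v≡2 (mod 3); (1|3)=+1, (2|3)=-1; sign (−1)^1·+1^5·-1^7 = +1.
(a,b)_11: α=5, u≡7; β=2, v≡2 (mod 11); (7|11)=-1, (2|11)=-1; sign (−1)^0·-1^2·-1^5 = -1.
(a,b)_23: α=-6, u≡5; β=-4, v≡1 (mod 23); (5|23)=-1, (1|23)=+1; sign (−1)^0·-1^-4·+1^-6 = +1.
(a,b)_41: α=-1, u≡40; β=-1, v≡28 (mod 41); (40|41)=+1, (28|41)=-1; sign (−1)^0·+1^-1·-1^-1 = -1.
(a,b)_31: α=3, u≡24; β=2, v≡6 (mod 31); (24|31)=-1, (6|31)=-1; sign (−1)^0·-1^2·-1^3 = -1.
|Ram(-13799247, 123)| = 4, even; anisotropic at {11, 31, 41, 47}.

[11, 31, 41, 47]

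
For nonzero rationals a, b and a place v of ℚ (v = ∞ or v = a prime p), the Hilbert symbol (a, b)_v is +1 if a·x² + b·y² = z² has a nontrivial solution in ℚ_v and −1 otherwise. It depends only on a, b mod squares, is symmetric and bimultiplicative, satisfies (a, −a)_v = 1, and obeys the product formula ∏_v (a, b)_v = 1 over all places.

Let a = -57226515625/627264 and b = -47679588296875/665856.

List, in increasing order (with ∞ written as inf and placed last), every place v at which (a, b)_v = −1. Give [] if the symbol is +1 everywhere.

Mod squares: a ≡ -12673, b ≡ -19. Check v ∈ {∞, 2, 3, 5, 11, 17, 19, 23, 29}.
v=∞: -12673 < 0 and -19 < 0  ⇒  (a,b)_∞ = -1.
v=19: a=19^1·(≡9), b=19^3·(≡10) mod 19; (9|19)=+1, (10|19)=-1; (−1)^{1·3·9}·(+1)^3·(-1)^1 = +1.
v=23: a=23^1·(≡13), b=23^2·(≡13) mod 23; (13|23)=+1, (13|23)=+1; (−1)^{1·2·11}·(+1)^2·(+1)^1 = +1.
v=11: a=11^-2·(≡6), b=11^0·(≡1) mod 11; (6|11)=-1, (1|11)=+1; (−1)^{-2·0·5}·(-1)^0·(+1)^-2 = +1.
v=3: a=3^-4·(≡2), b=3^-2·(≡2) mod 3; (2|3)=-1, (2|3)=-1; (−1)^{-4·-2·1}·(-1)^-2·(-1)^-4 = +1.
v=29: a=29^1·(≡2), b=29^2·(≡14) mod 29; (2|29)=-1, (14|29)=-1; (−1)^{1·2·14}·(-1)^2·(-1)^1 = -1.
v=5: a=5^6·(≡2), b=5^6·(≡4) mod 5; (2|5)=-1, (4|5)=+1; (−1)^{6·6·2}·(-1)^6·(+1)^6 = +1.
v=17: a=17^2·(≡8), b=17^-2·(≡15) mod 17; (8|17)=+1, (15|17)=+1; (−1)^{2·-2·8}·(+1)^-2·(+1)^2 = +1.
v=2: v_2(a)=-6, v_2(b)=-8; units ≡ 7, 5 (mod 8); ε·ε+αω+βω = 1·0+-6·1+-8·0 ≡ 0  ⇒  (a,b)_2 = +1.
|Ram(-12673, -19)| = 2, even; anisotropic at {29, ∞}.

[29, inf]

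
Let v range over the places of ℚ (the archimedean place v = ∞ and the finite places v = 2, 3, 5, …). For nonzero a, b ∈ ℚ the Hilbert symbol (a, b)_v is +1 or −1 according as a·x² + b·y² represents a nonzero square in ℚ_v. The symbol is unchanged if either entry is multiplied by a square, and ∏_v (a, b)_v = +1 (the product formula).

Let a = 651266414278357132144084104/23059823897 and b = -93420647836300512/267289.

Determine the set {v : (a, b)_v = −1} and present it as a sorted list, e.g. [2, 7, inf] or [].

[17, 23]

Mod squares: a ≡ 993922, b ≡ -62. Check v ∈ {∞, 2, 3, 7, 11, 13, 17, 23, 31, 41, 43, 47}.
v=31: a=31^-1·(≡25), b=31^1·(≡26) mod 31; (25|31)=+1, (26|31)=-1; (−1)^{-1·1·15}·(+1)^1·(-1)^-1 = +1.
v=43: a=43^2·(≡7), b=43^0·(≡11) mod 43; (7|43)=-1, (11|43)=+1; (−1)^{2·0·21}·(-1)^0·(+1)^2 = +1.
v=47: a=47^-2·(≡45), b=47^-2·(≡9) mod 47; (45|47)=-1, (9|47)=+1; (−1)^{-2·-2·23}·(-1)^-2·(+1)^-2 = +1.
v=11: a=11^-4·(≡2), b=11^-2·(≡1) mod 11; (2|11)=-1, (1|11)=+1; (−1)^{-4·-2·5}·(-1)^-2·(+1)^-4 = +1.
v=17: a=17^5·(≡11), b=17^4·(≡14) mod 17; (11|17)=-1, (14|17)=-1; (−1)^{5·4·8}·(-1)^4·(-1)^5 = -1.
v=13: a=13^4·(≡11), b=13^2·(≡1) mod 13; (11|13)=-1, (1|13)=+1; (−1)^{4·2·6}·(-1)^2·(+1)^4 = +1.
v=23: a=23^-1·(≡7), b=23^0·(≡19) mod 23; (7|23)=-1, (19|23)=-1; (−1)^{-1·0·11}·(-1)^0·(-1)^-1 = -1.
v=2: v_2(a)=3, v_2(b)=5; units ≡ 1, 1 (mod 8); ε·ε+αω+βω = 0·0+3·0+5·0 ≡ 0  ⇒  (a,b)_2 = +1.
v=∞: 993922 > 0 and -62 < 0  ⇒  (a,b)_∞ = +1.
v=7: a=7^4·(≡5), b=7^2·(≡4) mod 7; (5|7)=-1, (4|7)=+1; (−1)^{4·2·3}·(-1)^2·(+1)^4 = +1.
v=41: a=41^3·(≡26), b=41^2·(≡5) mod 41; (26|41)=-1, (5|41)=+1; (−1)^{3·2·20}·(-1)^2·(+1)^3 = +1.
v=3: a=3^8·(≡1), b=3^4·(≡1) mod 3; (1|3)=+1, (1|3)=+1; (−1)^{8·4·1}·(+1)^4·(+1)^8 = +1.
Ram(993922, -62) = {17, 23}; no ℚ_17-point on the conic.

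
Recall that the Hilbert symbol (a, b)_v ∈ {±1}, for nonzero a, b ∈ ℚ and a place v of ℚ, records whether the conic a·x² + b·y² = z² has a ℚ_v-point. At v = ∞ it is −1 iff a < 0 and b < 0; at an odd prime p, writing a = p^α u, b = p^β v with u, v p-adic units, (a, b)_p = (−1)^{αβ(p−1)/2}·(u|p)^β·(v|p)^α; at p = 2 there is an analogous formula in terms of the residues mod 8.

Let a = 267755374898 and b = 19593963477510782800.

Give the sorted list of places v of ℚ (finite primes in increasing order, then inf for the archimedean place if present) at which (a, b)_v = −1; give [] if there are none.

[2, 11, 29, 37]

(a, b) ≡ (2, 365893) mod (ℚ^×)²; places V = {2, 5, 11, 29, 31, 37, ∞}.
(a,b)_29: α=2, u≡8; β=3, v≡10 (mod 29); (8|29)=-1, (10|29)=-1; sign (−1)^0·-1^3·-1^2 = -1.
(a,b)_5: α=0, u≡3; β=2, v≡2 (mod 5); (3|5)=-1, (2|5)=-1; sign (−1)^0·-1^2·-1^0 = +1.
(a,b)_11: α=2, u≡2; β=3, v≡7 (mod 11); (2|11)=-1, (7|11)=-1; sign (−1)^0·-1^3·-1^2 = -1.
(a,b)_2: α=1, β=4; u≡1, v≡5 (mod 8); ε(u)ε(v)=0·0, αω(v)=1·1, βω(u)=4·0; sum ≡ 1  ⇒  -1.
(a,b)_37: α=2, u≡15; β=3, v≡30 (mod 37); (15|37)=-1, (30|37)=+1; sign (−1)^0·-1^3·+1^2 = -1.
(a,b)_∞: sgn(2)=+, sgn(365893)=+, so +1.
(a,b)_31: α=2, u≡4; β=3, v≡17 (mod 31); (4|31)=+1, (17|31)=-1; sign (−1)^0·+1^3·-1^2 = +1.
(2, 365893 / ℚ) ramifies at {2, 11, 29, 37}: a division algebra.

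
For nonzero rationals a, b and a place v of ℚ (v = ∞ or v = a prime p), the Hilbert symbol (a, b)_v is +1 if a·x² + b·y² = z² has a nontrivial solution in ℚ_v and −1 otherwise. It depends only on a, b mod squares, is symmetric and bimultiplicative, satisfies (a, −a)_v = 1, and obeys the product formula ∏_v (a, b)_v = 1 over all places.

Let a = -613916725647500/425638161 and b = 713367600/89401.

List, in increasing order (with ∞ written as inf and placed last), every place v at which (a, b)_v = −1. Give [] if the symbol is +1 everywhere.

(a, b) ≡ (-11, 51) mod (ℚ^×)²; places V = {2, 3, 5, 11, 13, 17, 23, 47, ∞}.
(a,b)_5: α=4, u≡4; β=2, v≡4 (mod 5); (4|5)=+1, (4|5)=+1; sign (−1)^0·+1^2·+1^4 = +1.
(a,b)_47: α=2, u≡3; β=0, v≡7 (mod 47); (3|47)=+1, (7|47)=+1; sign (−1)^0·+1^0·+1^2 = +1.
(a,b)_∞: sgn(-11)=−, sgn(51)=+, so +1.
(a,b)_2: α=2, β=4; u≡5, v≡3 (mod 8); ε(u)ε(v)=0·1, αω(v)=2·1, βω(u)=4·1; sum ≡ 0  ⇒  +1.
(a,b)_17: α=4, u≡6; β=3, v≡7 (mod 17); (6|17)=-1, (7|17)=-1; sign (−1)^0·-1^3·-1^4 = -1.
(a,b)_23: α=-4, u≡13; β=-2, v≡19 (mod 23); (13|23)=+1, (19|23)=-1; sign (−1)^0·+1^-2·-1^-4 = +1.
(a,b)_3: α=-2, u≡1; β=1, v≡2 (mod 3); (1|3)=+1, (2|3)=-1; sign (−1)^0·+1^1·-1^-2 = +1.
(a,b)_13: α=-2, u≡11; β=-2, v≡4 (mod 13); (11|13)=-1, (4|13)=+1; sign (−1)^0·-1^-2·+1^-2 = +1.
(a,b)_11: α=3, u≡7; β=2, v≡10 (mod 11); (7|11)=-1, (10|11)=-1; sign (−1)^0·-1^2·-1^3 = -1.
|Ram(-11, 51)| = 2, even; anisotropic at {11, 17}.

[11, 17]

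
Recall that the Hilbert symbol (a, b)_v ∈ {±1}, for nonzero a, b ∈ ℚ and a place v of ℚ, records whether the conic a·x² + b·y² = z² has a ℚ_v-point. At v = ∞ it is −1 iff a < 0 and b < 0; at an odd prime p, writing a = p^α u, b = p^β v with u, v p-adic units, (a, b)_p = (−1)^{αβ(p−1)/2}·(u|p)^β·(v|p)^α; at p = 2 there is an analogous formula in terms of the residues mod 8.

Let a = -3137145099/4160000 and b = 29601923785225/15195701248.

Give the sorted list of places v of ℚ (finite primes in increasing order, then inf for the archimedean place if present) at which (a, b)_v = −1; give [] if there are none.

(a, b) ≡ (-1326, 7) mod (ℚ^×)²; places V = {2, 3, 5, 7, 11, 13, 17, 23, 31, ∞}.
(a,b)_17: α=1, u≡3; β=2, v≡12 (mod 17); (3|17)=-1, (12|17)=-1; sign (−1)^0·-1^2·-1^1 = -1.
(a,b)_13: α=-1, u≡11; β=-2, v≡8 (mod 13); (11|13)=-1, (8|13)=-1; sign (−1)^0·-1^-2·-1^-1 = -1.
(a,b)_5: α=-4, u≡1; β=2, v≡3 (mod 5); (1|5)=+1, (3|5)=-1; sign (−1)^0·+1^2·-1^-4 = +1.
(a,b)_11: α=2, u≡3; β=4, v≡10 (mod 11); (3|11)=+1, (10|11)=-1; sign (−1)^0·+1^4·-1^2 = +1.
(a,b)_23: α=2, u≡8; β=4, v≡7 (mod 23); (8|23)=+1, (7|23)=-1; sign (−1)^0·+1^4·-1^2 = +1.
(a,b)_∞: sgn(-1326)=−, sgn(7)=+, so +1.
(a,b)_2: α=-9, β=-18; u≡1, v≡7 (mod 8); ε(u)ε(v)=0·1, αω(v)=-9·0, βω(u)=-18·0; sum ≡ 0  ⇒  +1.
(a,b)_3: α=1, u≡2; β=0, v≡1 (mod 3); (2|3)=-1, (1|3)=+1; sign (−1)^0·-1^0·+1^1 = +1.
(a,b)_7: α=0, u≡2; β=-3, v≡1 (mod 7); (2|7)=+1, (1|7)=+1; sign (−1)^0·+1^-3·+1^0 = +1.
(a,b)_31: α=2, u≡18; β=0, v≡28 (mod 31); (18|31)=+1, (28|31)=+1; sign (−1)^0·+1^0·+1^2 = +1.
|Ram(-1326, 7)| = 2, even; anisotropic at {13, 17}.

[13, 17]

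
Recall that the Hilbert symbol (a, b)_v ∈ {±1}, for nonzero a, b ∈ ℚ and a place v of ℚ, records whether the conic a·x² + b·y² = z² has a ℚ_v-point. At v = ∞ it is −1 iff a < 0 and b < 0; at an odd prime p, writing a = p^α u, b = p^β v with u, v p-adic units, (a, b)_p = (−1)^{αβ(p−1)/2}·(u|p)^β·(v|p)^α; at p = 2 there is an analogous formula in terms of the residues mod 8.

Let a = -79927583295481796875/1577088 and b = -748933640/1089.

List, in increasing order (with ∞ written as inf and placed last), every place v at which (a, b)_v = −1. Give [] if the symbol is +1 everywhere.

(a, b) ≡ (-1430, -22610) mod (ℚ^×)²; places V = {2, 3, 5, 7, 11, 13, 17, 19, 37, ∞}.
(a,b)_5: α=7, u≡1; β=1, v≡3 (mod 5); (1|5)=+1, (3|5)=-1; sign (−1)^0·+1^1·-1^7 = -1.
(a,b)_19: α=2, u≡14; β=1, v≡5 (mod 19); (14|19)=-1, (5|19)=+1; sign (−1)^0·-1^1·+1^2 = -1.
(a,b)_11: α=1, u≡8; β=-2, v≡2 (mod 11); (8|11)=-1, (2|11)=-1; sign (−1)^0·-1^-2·-1^1 = -1.
(a,b)_2: α=-7, β=3; u≡5, v≡7 (mod 8); ε(u)ε(v)=0·1, αω(v)=-7·0, βω(u)=3·1; sum ≡ 1  ⇒  -1.
(a,b)_∞: sgn(-1430)=−, sgn(-22610)=−, so -1.
(a,b)_17: α=2, u≡16; β=1, v≡2 (mod 17); (16|17)=+1, (2|17)=+1; sign (−1)^0·+1^1·+1^2 = +1.
(a,b)_37: α=-2, u≡29; β=0, v≡33 (mod 37); (29|37)=-1, (33|37)=+1; sign (−1)^0·-1^0·+1^-2 = +1.
(a,b)_7: α=4, u≡3; β=3, v≡4 (mod 7); (3|7)=-1, (4|7)=+1; sign (−1)^0·-1^3·+1^4 = -1.
(a,b)_13: α=5, u≡5; β=2, v≡1 (mod 13); (5|13)=-1, (1|13)=+1; sign (−1)^0·-1^2·+1^5 = +1.
(a,b)_3: α=-2, u≡1; β=-2, v≡1 (mod 3); (1|3)=+1, (1|3)=+1; sign (−1)^0·+1^-2·+1^-2 = +1.
Ram(-1430, -22610) = {2, 5, 7, 11, 19, ∞}; no ℚ_2-point on the conic.

[2, 5, 7, 11, 19, inf]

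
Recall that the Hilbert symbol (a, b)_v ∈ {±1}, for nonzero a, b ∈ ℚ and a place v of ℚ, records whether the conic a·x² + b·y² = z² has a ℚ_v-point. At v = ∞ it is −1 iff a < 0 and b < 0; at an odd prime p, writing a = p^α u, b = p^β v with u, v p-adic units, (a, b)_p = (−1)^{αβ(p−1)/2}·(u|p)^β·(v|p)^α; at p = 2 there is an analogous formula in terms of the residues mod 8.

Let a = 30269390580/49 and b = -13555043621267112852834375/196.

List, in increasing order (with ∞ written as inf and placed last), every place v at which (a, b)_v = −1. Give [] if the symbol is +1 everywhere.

Mod squares: a ≡ 1045, b ≡ -85215. Check v ∈ {∞, 2, 3, 5, 7, 11, 13, 19, 23}.
v=2: v_2(a)=2, v_2(b)=-2; units ≡ 5, 1 (mod 8); ε·ε+αω+βω = 0·0+2·0+-2·1 ≡ 0  ⇒  (a,b)_2 = +1.
v=5: a=5^1·(≡4), b=5^5·(≡3) mod 5; (4|5)=+1, (3|5)=-1; (−1)^{1·5·2}·(+1)^5·(-1)^1 = -1.
v=13: a=13^2·(≡2), b=13^5·(≡4) mod 13; (2|13)=-1, (4|13)=+1; (−1)^{2·5·6}·(-1)^5·(+1)^2 = -1.
v=11: a=11^1·(≡6), b=11^2·(≡6) mod 11; (6|11)=-1, (6|11)=-1; (−1)^{1·2·5}·(-1)^2·(-1)^1 = -1.
v=3: a=3^4·(≡1), b=3^7·(≡2) mod 3; (1|3)=+1, (2|3)=-1; (−1)^{4·7·1}·(+1)^7·(-1)^4 = +1.
v=23: a=23^2·(≡15), b=23^5·(≡14) mod 23; (15|23)=-1, (14|23)=-1; (−1)^{2·5·11}·(-1)^5·(-1)^2 = -1.
v=19: a=19^1·(≡11), b=19^3·(≡18) mod 19; (11|19)=+1, (18|19)=-1; (−1)^{1·3·9}·(+1)^3·(-1)^1 = +1.
v=7: a=7^-2·(≡2), b=7^-2·(≡3) mod 7; (2|7)=+1, (3|7)=-1; (−1)^{-2·-2·3}·(+1)^-2·(-1)^-2 = +1.
v=∞: 1045 > 0 and -85215 < 0  ⇒  (a,b)_∞ = +1.
|Ram(1045, -85215)| = 4, even; anisotropic at {5, 11, 13, 23}.

[5, 11, 13, 23]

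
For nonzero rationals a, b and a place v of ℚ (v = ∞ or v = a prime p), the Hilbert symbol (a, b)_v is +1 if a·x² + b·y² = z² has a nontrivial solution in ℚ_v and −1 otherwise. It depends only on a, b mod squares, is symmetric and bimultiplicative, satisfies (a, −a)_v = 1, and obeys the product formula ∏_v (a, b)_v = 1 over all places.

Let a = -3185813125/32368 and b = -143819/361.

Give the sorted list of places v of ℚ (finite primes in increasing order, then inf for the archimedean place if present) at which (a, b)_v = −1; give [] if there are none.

(a, b) ≡ (-42427, -851) mod (ℚ^×)²; places V = {2, 5, 7, 11, 13, 17, 19, 23, 29, 37, ∞}.
(a,b)_11: α=1, u≡9; β=0, v≡8 (mod 11); (9|11)=+1, (8|11)=-1; sign (−1)^0·+1^0·-1^1 = -1.
(a,b)_5: α=4, u≡3; β=0, v≡1 (mod 5); (3|5)=-1, (1|5)=+1; sign (−1)^0·-1^0·+1^4 = +1.
(a,b)_19: α=1, u≡5; β=-2, v≡11 (mod 19); (5|19)=+1, (11|19)=+1; sign (−1)^0·+1^-2·+1^1 = +1.
(a,b)_29: α=3, u≡5; β=0, v≡15 (mod 29); (5|29)=+1, (15|29)=-1; sign (−1)^0·+1^0·-1^3 = -1.
(a,b)_17: α=-2, u≡5; β=0, v≡13 (mod 17); (5|17)=-1, (13|17)=+1; sign (−1)^0·-1^0·+1^-2 = +1.
(a,b)_2: α=-4, β=0; u≡5, v≡5 (mod 8); ε(u)ε(v)=0·0, αω(v)=-4·1, βω(u)=0·1; sum ≡ 0  ⇒  +1.
(a,b)_7: α=-1, u≡4; β=0, v≡6 (mod 7); (4|7)=+1, (6|7)=-1; sign (−1)^0·+1^0·-1^-1 = -1.
(a,b)_∞: sgn(-42427)=−, sgn(-851)=−, so -1.
(a,b)_23: α=0, u≡16; β=1, v≡16 (mod 23); (16|23)=+1, (16|23)=+1; sign (−1)^0·+1^1·+1^0 = +1.
(a,b)_37: α=0, u≡34; β=1, v≡29 (mod 37); (34|37)=+1, (29|37)=-1; sign (−1)^0·+1^1·-1^0 = +1.
(a,b)_13: α=0, u≡7; β=2, v≡2 (mod 13); (7|13)=-1, (2|13)=-1; sign (−1)^0·-1^2·-1^0 = +1.
Ram(-42427, -851) = {7, 11, 29, ∞}; no ℚ_7-point on the conic.

[7, 11, 29, inf]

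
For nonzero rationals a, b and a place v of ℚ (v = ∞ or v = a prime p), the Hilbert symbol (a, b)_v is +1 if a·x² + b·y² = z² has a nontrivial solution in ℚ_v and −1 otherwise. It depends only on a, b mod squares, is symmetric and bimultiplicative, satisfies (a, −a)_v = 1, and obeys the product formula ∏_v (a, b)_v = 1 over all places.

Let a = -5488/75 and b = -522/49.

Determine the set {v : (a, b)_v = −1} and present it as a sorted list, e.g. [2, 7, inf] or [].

[3, 7, 29, inf]

(a, b) ≡ (-21, -58) mod (ℚ^×)²; places V = {2, 3, 5, 7, 29, ∞}.
(a,b)_5: α=-2, u≡4; β=0, v≡2 (mod 5); (4|5)=+1, (2|5)=-1; sign (−1)^0·+1^0·-1^-2 = +1.
(a,b)_3: α=-1, u≡2; β=2, v≡2 (mod 3); (2|3)=-1, (2|3)=-1; sign (−1)^0·-1^2·-1^-1 = -1.
(a,b)_∞: sgn(-21)=−, sgn(-58)=−, so -1.
(a,b)_29: α=0, u≡3; β=1, v≡2 (mod 29); (3|29)=-1, (2|29)=-1; sign (−1)^0·-1^1·-1^0 = -1.
(a,b)_7: α=3, u≡1; β=-2, v≡3 (mod 7); (1|7)=+1, (3|7)=-1; sign (−1)^0·+1^-2·-1^3 = -1.
(a,b)_2: α=4, β=1; u≡3, v≡3 (mod 8); ε(u)ε(v)=1·1, αω(v)=4·1, βω(u)=1·1; sum ≡ 0  ⇒  +1.
|Ram(-21, -58)| = 4, even; anisotropic at {3, 7, 29, ∞}.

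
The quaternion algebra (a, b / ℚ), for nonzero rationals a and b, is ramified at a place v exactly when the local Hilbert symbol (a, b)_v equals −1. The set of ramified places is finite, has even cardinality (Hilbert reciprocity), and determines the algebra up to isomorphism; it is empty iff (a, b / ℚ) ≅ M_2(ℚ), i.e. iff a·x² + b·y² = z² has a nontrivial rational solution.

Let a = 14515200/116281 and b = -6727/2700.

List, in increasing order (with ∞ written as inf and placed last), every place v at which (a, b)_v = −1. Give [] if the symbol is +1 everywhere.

[2, 7]

Mod squares: a ≡ 7, b ≡ -21. Check v ∈ {∞, 2, 3, 5, 7, 11, 31}.
v=11: a=11^-2·(≡10), b=11^0·(≡1) mod 11; (10|11)=-1, (1|11)=+1; (−1)^{-2·0·5}·(-1)^0·(+1)^-2 = +1.
v=5: a=5^2·(≡3), b=5^-2·(≡1) mod 5; (3|5)=-1, (1|5)=+1; (−1)^{2·-2·2}·(-1)^-2·(+1)^2 = +1.
v=2: v_2(a)=10, v_2(b)=-2; units ≡ 7, 3 (mod 8); ε·ε+αω+βω = 1·1+10·1+-2·0 ≡ 1  ⇒  (a,b)_2 = -1.
v=7: a=7^1·(≡1), b=7^1·(≡1) mod 7; (1|7)=+1, (1|7)=+1; (−1)^{1·1·3}·(+1)^1·(+1)^1 = -1.
v=3: a=3^4·(≡1), b=3^-3·(≡2) mod 3; (1|3)=+1, (2|3)=-1; (−1)^{4·-3·1}·(+1)^-3·(-1)^4 = +1.
v=∞: 7 > 0 and -21 < 0  ⇒  (a,b)_∞ = +1.
v=31: a=31^-2·(≡18), b=31^2·(≡8) mod 31; (18|31)=+1, (8|31)=+1; (−1)^{-2·2·15}·(+1)^2·(+1)^-2 = +1.
Ram(7, -21) = {2, 7}; no ℚ_2-point on the conic.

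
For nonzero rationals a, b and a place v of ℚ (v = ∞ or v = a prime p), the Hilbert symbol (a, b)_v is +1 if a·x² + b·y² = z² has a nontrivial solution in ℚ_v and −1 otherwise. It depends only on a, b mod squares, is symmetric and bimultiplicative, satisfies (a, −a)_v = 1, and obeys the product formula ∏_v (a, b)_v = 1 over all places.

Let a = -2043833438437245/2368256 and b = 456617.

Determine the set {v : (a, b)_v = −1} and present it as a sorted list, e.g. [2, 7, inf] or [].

Mod squares: a ≡ -22527199695, b ≡ 456617. Check v ∈ {∞, 2, 3, 5, 7, 11, 13, 23, 29, 37, 41, 43}.
v=23: a=23^1·(≡1), b=23^0·(≡21) mod 23; (1|23)=+1, (21|23)=-1; (−1)^{1·0·11}·(+1)^0·(-1)^1 = -1.
v=29: a=29^-2·(≡3), b=29^0·(≡12) mod 29; (3|29)=-1, (12|29)=-1; (−1)^{-2·0·14}·(-1)^0·(-1)^-2 = +1.
v=41: a=41^1·(≡9), b=41^1·(≡26) mod 41; (9|41)=+1, (26|41)=-1; (−1)^{1·1·20}·(+1)^1·(-1)^1 = -1.
v=13: a=13^1·(≡6), b=13^0·(≡5) mod 13; (6|13)=-1, (5|13)=-1; (−1)^{1·0·6}·(-1)^0·(-1)^1 = -1.
v=37: a=37^3·(≡30), b=37^1·(≡20) mod 37; (30|37)=+1, (20|37)=-1; (−1)^{3·1·18}·(+1)^1·(-1)^3 = -1.
v=3: a=3^7·(≡2), b=3^0·(≡2) mod 3; (2|3)=-1, (2|3)=-1; (−1)^{7·0·1}·(-1)^0·(-1)^7 = -1.
v=43: a=43^1·(≡27), b=43^1·(≡41) mod 43; (27|43)=-1, (41|43)=+1; (−1)^{1·1·21}·(-1)^1·(+1)^1 = +1.
v=5: a=5^1·(≡1), b=5^0·(≡2) mod 5; (1|5)=+1, (2|5)=-1; (−1)^{1·0·2}·(+1)^0·(-1)^1 = -1.
v=11: a=11^-1·(≡10), b=11^0·(≡7) mod 11; (10|11)=-1, (7|11)=-1; (−1)^{-1·0·5}·(-1)^0·(-1)^-1 = -1.
v=∞: -22527199695 < 0 and 456617 > 0  ⇒  (a,b)_∞ = +1.
v=7: a=7^1·(≡6), b=7^1·(≡5) mod 7; (6|7)=-1, (5|7)=-1; (−1)^{1·1·3}·(-1)^1·(-1)^1 = -1.
v=2: v_2(a)=-8, v_2(b)=0; units ≡ 1, 1 (mod 8); ε·ε+αω+βω = 0·0+-8·0+0·0 ≡ 0  ⇒  (a,b)_2 = +1.
Ram(-22527199695, 456617) = {3, 5, 7, 11, 13, 23, 37, 41}; no ℚ_3-point on the conic.

[3, 5, 7, 11, 13, 23, 37, 41]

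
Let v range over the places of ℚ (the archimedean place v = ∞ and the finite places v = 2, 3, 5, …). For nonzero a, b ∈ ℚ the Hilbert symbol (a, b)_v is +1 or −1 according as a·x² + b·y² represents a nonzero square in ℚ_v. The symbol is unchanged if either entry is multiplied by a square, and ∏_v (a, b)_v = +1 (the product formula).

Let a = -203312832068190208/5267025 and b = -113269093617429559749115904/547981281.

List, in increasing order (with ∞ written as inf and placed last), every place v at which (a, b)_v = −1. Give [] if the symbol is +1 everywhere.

[7, inf]

Mod squares: a ≡ -37, b ≡ -22274. Check v ∈ {∞, 2, 3, 5, 7, 13, 17, 37, 43}.
v=37: a=37^3·(≡7), b=37^5·(≡10) mod 37; (7|37)=+1, (10|37)=+1; (−1)^{3·5·18}·(+1)^5·(+1)^3 = +1.
v=∞: -37 < 0 and -22274 < 0  ⇒  (a,b)_∞ = -1.
v=2: v_2(a)=18, v_2(b)=21; units ≡ 3, 7 (mod 8); ε·ε+αω+βω = 1·1+18·0+21·1 ≡ 0  ⇒  (a,b)_2 = +1.
v=43: a=43^2·(≡15), b=43^3·(≡16) mod 43; (15|43)=+1, (16|43)=+1; (−1)^{2·3·21}·(+1)^3·(+1)^2 = +1.
v=17: a=17^-2·(≡14), b=17^-4·(≡9) mod 17; (14|17)=-1, (9|17)=+1; (−1)^{-2·-4·8}·(-1)^-4·(+1)^-2 = +1.
v=3: a=3^-6·(≡2), b=3^-8·(≡1) mod 3; (2|3)=-1, (1|3)=+1; (−1)^{-6·-8·1}·(-1)^-8·(+1)^-6 = +1.
v=7: a=7^2·(≡6), b=7^3·(≡3) mod 7; (6|7)=-1, (3|7)=-1; (−1)^{2·3·3}·(-1)^3·(-1)^2 = -1.
v=5: a=5^-2·(≡2), b=5^0·(≡1) mod 5; (2|5)=-1, (1|5)=+1; (−1)^{-2·0·2}·(-1)^0·(+1)^-2 = +1.
v=13: a=13^2·(≡2), b=13^4·(≡2) mod 13; (2|13)=-1, (2|13)=-1; (−1)^{2·4·6}·(-1)^4·(-1)^2 = +1.
|Ram(-37, -22274)| = 2, even; anisotropic at {7, ∞}.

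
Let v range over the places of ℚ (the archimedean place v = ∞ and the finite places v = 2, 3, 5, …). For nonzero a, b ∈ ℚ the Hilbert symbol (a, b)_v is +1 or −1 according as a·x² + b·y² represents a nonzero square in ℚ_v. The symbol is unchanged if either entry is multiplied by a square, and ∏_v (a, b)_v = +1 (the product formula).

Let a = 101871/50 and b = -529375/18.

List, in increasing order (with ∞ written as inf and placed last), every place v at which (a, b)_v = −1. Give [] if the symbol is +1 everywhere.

[7, 11]

(a, b) ≡ (462, -14) mod (ℚ^×)²; places V = {2, 3, 5, 7, 11, ∞}.
(a,b)_3: α=3, u≡1; β=-2, v≡1 (mod 3); (1|3)=+1, (1|3)=+1; sign (−1)^0·+1^-2·+1^3 = +1.
(a,b)_2: α=-1, β=-1; u≡7, v≡1 (mod 8); ε(u)ε(v)=1·0, αω(v)=-1·0, βω(u)=-1·0; sum ≡ 0  ⇒  +1.
(a,b)_11: α=1, u≡9; β=2, v≡2 (mod 11); (9|11)=+1, (2|11)=-1; sign (−1)^0·+1^2·-1^1 = -1.
(a,b)_∞: sgn(462)=+, sgn(-14)=−, so +1.
(a,b)_5: α=-2, u≡3; β=4, v≡1 (mod 5); (3|5)=-1, (1|5)=+1; sign (−1)^0·-1^4·+1^-2 = +1.
(a,b)_7: α=3, u≡3; β=1, v≡6 (mod 7); (3|7)=-1, (6|7)=-1; sign (−1)^1·-1^1·-1^3 = -1.
Ram(462, -14) = {7, 11}; no ℚ_7-point on the conic.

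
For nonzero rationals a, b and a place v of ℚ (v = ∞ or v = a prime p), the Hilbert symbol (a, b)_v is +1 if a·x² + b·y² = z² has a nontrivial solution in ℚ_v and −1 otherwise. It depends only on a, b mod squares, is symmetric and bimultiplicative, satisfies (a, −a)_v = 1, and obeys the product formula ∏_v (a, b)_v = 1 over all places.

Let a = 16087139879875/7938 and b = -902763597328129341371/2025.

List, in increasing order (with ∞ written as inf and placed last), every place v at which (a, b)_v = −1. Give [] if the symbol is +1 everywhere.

Mod squares: a ≡ 5510, b ≡ -899. Check v ∈ {∞, 2, 3, 5, 7, 17, 19, 29, 31}.
v=19: a=19^1·(≡11), b=19^2·(≡10) mod 19; (11|19)=+1, (10|19)=-1; (−1)^{1·2·9}·(+1)^2·(-1)^1 = -1.
v=3: a=3^-4·(≡2), b=3^-4·(≡1) mod 3; (2|3)=-1, (1|3)=+1; (−1)^{-4·-4·1}·(-1)^-4·(+1)^-4 = +1.
v=29: a=29^3·(≡13), b=29^5·(≡10) mod 29; (13|29)=+1, (10|29)=-1; (−1)^{3·5·14}·(+1)^5·(-1)^3 = -1.
v=31: a=31^2·(≡15), b=31^3·(≡4) mod 31; (15|31)=-1, (4|31)=+1; (−1)^{2·3·15}·(-1)^3·(+1)^2 = -1.
v=∞: 5510 > 0 and -899 < 0  ⇒  (a,b)_∞ = +1.
v=5: a=5^3·(≡3), b=5^-2·(≡4) mod 5; (3|5)=-1, (4|5)=+1; (−1)^{3·-2·2}·(-1)^-2·(+1)^3 = +1.
v=2: v_2(a)=-1, v_2(b)=0; units ≡ 3, 5 (mod 8); ε·ε+αω+βω = 1·0+-1·1+0·1 ≡ 1  ⇒  (a,b)_2 = -1.
v=17: a=17^2·(≡2), b=17^4·(≡16) mod 17; (2|17)=+1, (16|17)=+1; (−1)^{2·4·8}·(+1)^4·(+1)^2 = +1.
v=7: a=7^-2·(≡1), b=7^2·(≡1) mod 7; (1|7)=+1, (1|7)=+1; (−1)^{-2·2·3}·(+1)^2·(+1)^-2 = +1.
|Ram(5510, -899)| = 4, even; anisotropic at {2, 19, 29, 31}.

[2, 19, 29, 31]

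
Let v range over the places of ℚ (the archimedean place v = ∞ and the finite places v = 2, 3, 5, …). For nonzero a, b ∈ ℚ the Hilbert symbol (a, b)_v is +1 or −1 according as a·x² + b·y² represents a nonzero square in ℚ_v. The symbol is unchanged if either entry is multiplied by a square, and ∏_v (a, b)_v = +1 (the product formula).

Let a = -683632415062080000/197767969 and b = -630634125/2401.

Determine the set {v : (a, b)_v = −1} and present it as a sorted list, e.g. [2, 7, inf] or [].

[3, 5, 11, 17, 23, inf]

Mod squares: a ≡ -8602, b ≡ -165. Check v ∈ {∞, 2, 3, 5, 7, 11, 17, 19, 23, 41}.
v=2: v_2(a)=9, v_2(b)=0; units ≡ 3, 3 (mod 8); ε·ε+αω+βω = 1·1+9·1+0·1 ≡ 0  ⇒  (a,b)_2 = +1.
v=41: a=41^-2·(≡39), b=41^0·(≡39) mod 41; (39|41)=+1, (39|41)=+1; (−1)^{-2·0·20}·(+1)^0·(+1)^-2 = +1.
v=19: a=19^2·(≡16), b=19^0·(≡17) mod 19; (16|19)=+1, (17|19)=+1; (−1)^{2·0·9}·(+1)^0·(+1)^2 = +1.
v=23: a=23^3·(≡11), b=23^2·(≡14) mod 23; (11|23)=-1, (14|23)=-1; (−1)^{3·2·11}·(-1)^2·(-1)^3 = -1.
v=3: a=3^2·(≡2), b=3^1·(≡2) mod 3; (2|3)=-1, (2|3)=-1; (−1)^{2·1·1}·(-1)^1·(-1)^2 = -1.
v=7: a=7^-6·(≡1), b=7^-4·(≡5) mod 7; (1|7)=+1, (5|7)=-1; (−1)^{-6·-4·3}·(+1)^-4·(-1)^-6 = +1.
v=5: a=5^4·(≡3), b=5^3·(≡2) mod 5; (3|5)=-1, (2|5)=-1; (−1)^{4·3·2}·(-1)^3·(-1)^4 = -1.
v=11: a=11^1·(≡2), b=11^1·(≡10) mod 11; (2|11)=-1, (10|11)=-1; (−1)^{1·1·5}·(-1)^1·(-1)^1 = -1.
v=17: a=17^3·(≡13), b=17^2·(≡3) mod 17; (13|17)=+1, (3|17)=-1; (−1)^{3·2·8}·(+1)^2·(-1)^3 = -1.
v=∞: -8602 < 0 and -165 < 0  ⇒  (a,b)_∞ = -1.
(-8602, -165 / ℚ) ramifies at {3, 5, 11, 17, 23, ∞}: a division algebra.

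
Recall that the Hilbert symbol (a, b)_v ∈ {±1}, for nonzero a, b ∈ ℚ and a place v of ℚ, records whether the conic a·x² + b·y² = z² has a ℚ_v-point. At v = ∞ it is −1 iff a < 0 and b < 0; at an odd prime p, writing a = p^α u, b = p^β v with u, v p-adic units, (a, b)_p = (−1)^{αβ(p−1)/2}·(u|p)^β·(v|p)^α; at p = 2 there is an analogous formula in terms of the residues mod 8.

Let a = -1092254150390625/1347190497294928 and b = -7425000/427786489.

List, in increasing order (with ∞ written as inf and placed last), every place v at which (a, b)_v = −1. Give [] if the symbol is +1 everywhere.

[11, 13, 17, inf]

Mod squares: a ≡ -221, b ≡ -330. Check v ∈ {∞, 2, 3, 5, 11, 13, 17, 19, 37, 43}.
v=37: a=37^-4·(≡26), b=37^-2·(≡10) mod 37; (26|37)=+1, (10|37)=+1; (−1)^{-4·-2·18}·(+1)^-2·(+1)^-4 = +1.
v=43: a=43^0·(≡28), b=43^-2·(≡36) mod 43; (28|43)=-1, (36|43)=+1; (−1)^{0·-2·21}·(-1)^-2·(+1)^0 = +1.
v=∞: -221 < 0 and -330 < 0  ⇒  (a,b)_∞ = -1.
v=2: v_2(a)=-4, v_2(b)=3; units ≡ 3, 3 (mod 8); ε·ε+αω+βω = 1·1+-4·1+3·1 ≡ 0  ⇒  (a,b)_2 = +1.
v=17: a=17^1·(≡16), b=17^0·(≡11) mod 17; (16|17)=+1, (11|17)=-1; (−1)^{1·0·8}·(+1)^0·(-1)^1 = -1.
v=11: a=11^-2·(≡6), b=11^1·(≡9) mod 11; (6|11)=-1, (9|11)=+1; (−1)^{-2·1·5}·(-1)^1·(+1)^-2 = -1.
v=3: a=3^6·(≡1), b=3^3·(≡1) mod 3; (1|3)=+1, (1|3)=+1; (−1)^{6·3·1}·(+1)^3·(+1)^6 = +1.
v=5: a=5^12·(≡4), b=5^5·(≡1) mod 5; (4|5)=+1, (1|5)=+1; (−1)^{12·5·2}·(+1)^5·(+1)^12 = +1.
v=13: a=13^-5·(≡9), b=13^-2·(≡11) mod 13; (9|13)=+1, (11|13)=-1; (−1)^{-5·-2·6}·(+1)^-2·(-1)^-5 = -1.
v=19: a=19^2·(≡4), b=19^0·(≡15) mod 19; (4|19)=+1, (15|19)=-1; (−1)^{2·0·9}·(+1)^0·(-1)^2 = +1.
Ram(-221, -330) = {11, 13, 17, ∞}; no ℚ_11-point on the conic.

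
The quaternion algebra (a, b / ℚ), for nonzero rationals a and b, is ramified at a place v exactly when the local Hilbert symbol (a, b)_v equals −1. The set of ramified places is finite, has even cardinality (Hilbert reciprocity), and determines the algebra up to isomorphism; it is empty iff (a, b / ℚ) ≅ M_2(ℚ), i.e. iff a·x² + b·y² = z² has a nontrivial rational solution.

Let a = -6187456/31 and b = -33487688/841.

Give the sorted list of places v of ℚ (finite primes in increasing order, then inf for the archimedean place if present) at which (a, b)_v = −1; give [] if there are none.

[2, 31, 47, inf]

(a, b) ≡ (-24769, -49538) mod (ℚ^×)²; places V = {2, 11, 13, 17, 29, 31, 47, ∞}.
(a,b)_47: α=1, u≡3; β=1, v≡25 (mod 47); (3|47)=+1, (25|47)=+1; sign (−1)^1·+1^1·+1^1 = -1.
(a,b)_29: α=0, u≡21; β=-2, v≡4 (mod 29); (21|29)=-1, (4|29)=+1; sign (−1)^0·-1^-2·+1^0 = +1.
(a,b)_31: α=-1, u≡20; β=1, v≡10 (mod 31); (20|31)=+1, (10|31)=+1; sign (−1)^1·+1^1·+1^-1 = -1.
(a,b)_2: α=6, β=3; u≡7, v≡7 (mod 8); ε(u)ε(v)=1·1, αω(v)=6·0, βω(u)=3·0; sum ≡ 1  ⇒  -1.
(a,b)_∞: sgn(-24769)=−, sgn(-49538)=−, so -1.
(a,b)_13: α=0, u≡10; β=2, v≡8 (mod 13); (10|13)=+1, (8|13)=-1; sign (−1)^0·+1^2·-1^0 = +1.
(a,b)_11: α=2, u≡4; β=0, v≡6 (mod 11); (4|11)=+1, (6|11)=-1; sign (−1)^0·+1^0·-1^2 = +1.
(a,b)_17: α=1, u≡5; β=1, v≡12 (mod 17); (5|17)=-1, (12|17)=-1; sign (−1)^0·-1^1·-1^1 = +1.
(-24769, -49538 / ℚ) ramifies at {2, 31, 47, ∞}: a division algebra.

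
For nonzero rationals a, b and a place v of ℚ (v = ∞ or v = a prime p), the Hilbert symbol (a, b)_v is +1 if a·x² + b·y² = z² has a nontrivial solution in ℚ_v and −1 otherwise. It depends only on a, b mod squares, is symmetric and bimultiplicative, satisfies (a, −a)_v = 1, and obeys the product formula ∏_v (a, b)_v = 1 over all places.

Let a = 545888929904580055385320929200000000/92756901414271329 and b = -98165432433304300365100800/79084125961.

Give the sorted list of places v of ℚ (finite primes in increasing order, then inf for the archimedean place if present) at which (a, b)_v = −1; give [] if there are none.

(a, b) ≡ (3329963, -407) mod (ℚ^×)²; places V = {2, 3, 5, 7, 11, 13, 19, 23, 37, 41, 43, 53, ∞}.
(a,b)_7: α=3, u≡3; β=2, v≡5 (mod 7); (3|7)=-1, (5|7)=-1; sign (−1)^0·-1^2·-1^3 = -1.
(a,b)_19: α=-10, u≡16; β=-6, v≡11 (mod 19); (16|19)=+1, (11|19)=+1; sign (−1)^0·+1^-6·+1^-10 = +1.
(a,b)_53: α=0, u≡23; β=2, v≡43 (mod 53); (23|53)=-1, (43|53)=+1; sign (−1)^0·-1^2·+1^0 = +1.
(a,b)_37: α=1, u≡23; β=1, v≡1 (mod 37); (23|37)=-1, (1|37)=+1; sign (−1)^0·-1^1·+1^1 = -1.
(a,b)_13: α=7, u≡9; β=4, v≡12 (mod 13); (9|13)=+1, (12|13)=+1; sign (−1)^0·+1^4·+1^7 = +1.
(a,b)_41: α=-2, u≡39; β=-2, v≡34 (mod 41); (39|41)=+1, (34|41)=-1; sign (−1)^0·+1^-2·-1^-2 = +1.
(a,b)_3: α=-2, u≡2; β=4, v≡1 (mod 3); (2|3)=-1, (1|3)=+1; sign (−1)^0·-1^4·+1^-2 = +1.
(a,b)_∞: sgn(3329963)=+, sgn(-407)=−, so +1.
(a,b)_2: α=10, β=8; u≡3, v≡1 (mod 8); ε(u)ε(v)=1·0, αω(v)=10·0, βω(u)=8·1; sum ≡ 0  ⇒  +1.
(a,b)_11: α=6, u≡10; β=3, v≡2 (mod 11); (10|11)=-1, (2|11)=-1; sign (−1)^0·-1^3·-1^6 = -1.
(a,b)_5: α=8, u≡3; β=2, v≡3 (mod 5); (3|5)=-1, (3|5)=-1; sign (−1)^0·-1^2·-1^8 = +1.
(a,b)_43: α=3, u≡13; β=2, v≡25 (mod 43); (13|43)=+1, (25|43)=+1; sign (−1)^0·+1^2·+1^3 = +1.
(a,b)_23: α=3, u≡5; β=2, v≡19 (mod 23); (5|23)=-1, (19|23)=-1; sign (−1)^0·-1^2·-1^3 = -1.
|Ram(3329963, -407)| = 4, even; anisotropic at {7, 11, 23, 37}.

[7, 11, 23, 37]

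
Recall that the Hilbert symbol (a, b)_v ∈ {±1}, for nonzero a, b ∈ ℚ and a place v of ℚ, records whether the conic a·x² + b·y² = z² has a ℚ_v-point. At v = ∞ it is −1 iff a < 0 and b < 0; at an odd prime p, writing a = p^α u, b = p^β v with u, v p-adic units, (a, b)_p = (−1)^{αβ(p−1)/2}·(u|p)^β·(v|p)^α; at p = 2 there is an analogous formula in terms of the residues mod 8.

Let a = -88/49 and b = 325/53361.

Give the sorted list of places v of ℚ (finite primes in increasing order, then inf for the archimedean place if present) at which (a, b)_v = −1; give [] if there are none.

[2, 11]

Mod squares: a ≡ -22, b ≡ 13. Check v ∈ {∞, 2, 3, 5, 7, 11, 13}.
v=7: a=7^-2·(≡3), b=7^-2·(≡6) mod 7; (3|7)=-1, (6|7)=-1; (−1)^{-2·-2·3}·(-1)^-2·(-1)^-2 = +1.
v=11: a=11^1·(≡5), b=11^-2·(≡6) mod 11; (5|11)=+1, (6|11)=-1; (−1)^{1·-2·5}·(+1)^-2·(-1)^1 = -1.
v=∞: -22 < 0 and 13 > 0  ⇒  (a,b)_∞ = +1.
v=5: a=5^0·(≡3), b=5^2·(≡3) mod 5; (3|5)=-1, (3|5)=-1; (−1)^{0·2·2}·(-1)^2·(-1)^0 = +1.
v=2: v_2(a)=3, v_2(b)=0; units ≡ 5, 5 (mod 8); ε·ε+αω+βω = 0·0+3·1+0·1 ≡ 1  ⇒  (a,b)_2 = -1.
v=3: a=3^0·(≡2), b=3^-2·(≡1) mod 3; (2|3)=-1, (1|3)=+1; (−1)^{0·-2·1}·(-1)^-2·(+1)^0 = +1.
v=13: a=13^0·(≡12), b=13^1·(≡10) mod 13; (12|13)=+1, (10|13)=+1; (−1)^{0·1·6}·(+1)^1·(+1)^0 = +1.
Ram(-22, 13) = {2, 11}; no ℚ_2-point on the conic.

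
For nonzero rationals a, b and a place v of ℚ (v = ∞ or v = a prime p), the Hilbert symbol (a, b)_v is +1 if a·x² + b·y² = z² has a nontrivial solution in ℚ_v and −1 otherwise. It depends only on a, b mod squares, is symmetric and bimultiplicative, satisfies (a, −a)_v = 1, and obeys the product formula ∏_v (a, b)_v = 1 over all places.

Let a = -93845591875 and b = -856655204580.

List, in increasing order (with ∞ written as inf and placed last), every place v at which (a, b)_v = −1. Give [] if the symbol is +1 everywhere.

[5, inf]

Mod squares: a ≡ -283843, b ≡ -61705. Check v ∈ {∞, 2, 3, 5, 7, 23, 41, 43}.
v=∞: -283843 < 0 and -61705 < 0  ⇒  (a,b)_∞ = -1.
v=2: v_2(a)=0, v_2(b)=2; units ≡ 5, 7 (mod 8); ε·ε+αω+βω = 0·1+0·0+2·1 ≡ 0  ⇒  (a,b)_2 = +1.
v=43: a=43^1·(≡1), b=43^1·(≡12) mod 43; (1|43)=+1, (12|43)=-1; (−1)^{1·1·21}·(+1)^1·(-1)^1 = +1.
v=3: a=3^0·(≡2), b=3^8·(≡2) mod 3; (2|3)=-1, (2|3)=-1; (−1)^{0·8·1}·(-1)^8·(-1)^0 = +1.
v=5: a=5^4·(≡3), b=5^1·(≡4) mod 5; (3|5)=-1, (4|5)=+1; (−1)^{4·1·2}·(-1)^1·(+1)^4 = -1.
v=7: a=7^1·(≡2), b=7^1·(≡6) mod 7; (2|7)=+1, (6|7)=-1; (−1)^{1·1·3}·(+1)^1·(-1)^1 = +1.
v=41: a=41^1·(≡6), b=41^1·(≡13) mod 41; (6|41)=-1, (13|41)=-1; (−1)^{1·1·20}·(-1)^1·(-1)^1 = +1.
v=23: a=23^3·(≡17), b=23^2·(≡4) mod 23; (17|23)=-1, (4|23)=+1; (−1)^{3·2·11}·(-1)^2·(+1)^3 = +1.
Ram(-283843, -61705) = {5, ∞}; no ℚ_5-point on the conic.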